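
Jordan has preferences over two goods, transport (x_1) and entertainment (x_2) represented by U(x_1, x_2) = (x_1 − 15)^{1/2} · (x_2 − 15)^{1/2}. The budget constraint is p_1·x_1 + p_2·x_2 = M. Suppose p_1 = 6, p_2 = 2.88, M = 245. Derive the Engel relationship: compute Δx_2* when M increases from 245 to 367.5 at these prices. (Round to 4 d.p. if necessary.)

MRS = (x_2−15)/(x_1−15). Tangency with p_1/p_2 gives x_2−15 = (p_1/p_2)·(x_1−15).
After buying the subsistence bundle (15, 15), a share 0.5 of the remaining income goes to x_1: x_1* = 15 + 0.5·(M − 15p_1 − 15p_2)/p_1.
Discretionary income = 245 − 15·6 − 15·2.88 = 111.8; x_2* = 15 + 0.5·111.8/2.88 = 34.4097.
At M' = 367.5: x_2* = 55.6771. Change: 55.6771 − 34.4097 = 21.2674.

Δx_2* = 21.2674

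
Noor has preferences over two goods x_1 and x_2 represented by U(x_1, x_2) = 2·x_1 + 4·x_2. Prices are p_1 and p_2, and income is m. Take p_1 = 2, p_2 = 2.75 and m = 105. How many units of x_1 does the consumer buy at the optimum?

x_2 gives more utility per dollar, so spend all income on x_2: x_2* = m/p_2, x_1* = 0.
Numerically: x_1* = 0, x_2* = 38.1818.

x_1* = 0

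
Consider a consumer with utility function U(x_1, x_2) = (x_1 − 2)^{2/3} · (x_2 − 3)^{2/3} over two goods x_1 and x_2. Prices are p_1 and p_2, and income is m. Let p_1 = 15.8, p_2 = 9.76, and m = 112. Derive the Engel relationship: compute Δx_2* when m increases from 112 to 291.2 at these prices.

Discretionary income = 112 − 2·15.8 − 3·9.76 = 51.12; x_2* = 3 + 0.5·51.12/9.76 = 5.6189.
At m' = 291.2: x_2* = 14.7992. Change: 14.7992 − 5.6189 = 9.1803.

Δx_2* = 9.1803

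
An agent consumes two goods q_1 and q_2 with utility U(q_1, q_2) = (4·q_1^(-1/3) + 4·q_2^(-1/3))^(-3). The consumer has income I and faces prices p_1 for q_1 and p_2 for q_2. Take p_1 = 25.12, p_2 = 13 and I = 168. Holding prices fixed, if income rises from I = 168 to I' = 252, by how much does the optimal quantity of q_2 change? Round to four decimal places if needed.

MU_q_1 ∝ 4·q_1^(-4/3), MU_q_2 ∝ 4·q_2^(-4/3), so MRS = (q_2/q_1)^(4/3) = p_1/p_2.
Solve for the ratio: q_2/q_1 = [p_1/p_2]^(0.75).
Substitute q_2 = (q_2/q_1)·q_1 into the budget: q_1* = I/(p_1 + p_2·(q_2/q_1)).
Numerically q_2/q_1 = 1.638918, so q_1* = 168/(25.12 + 13·1.638918) = 3.6187 and q_2* = 1.638918·3.6187 = 5.9307.
At I' = 252: q_2* = 8.896. Change: 8.896 − 5.9307 = 2.9653.

Δq_2* = 2.9653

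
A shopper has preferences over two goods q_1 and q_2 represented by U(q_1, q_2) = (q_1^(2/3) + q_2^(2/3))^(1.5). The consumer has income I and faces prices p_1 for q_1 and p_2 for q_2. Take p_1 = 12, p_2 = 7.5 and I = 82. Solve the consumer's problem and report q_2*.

Substitute q_2 = (q_2/q_1)·q_1 into the budget: q_1* = I/(p_1 + p_2·(q_2/q_1)).
Numerically q_2/q_1 = 4.096, so q_1* = 82/(12 + 7.5·4.096) = 1.9195 and q_2* = 4.096·1.9195 = 7.8622.

q_2* = 7.8622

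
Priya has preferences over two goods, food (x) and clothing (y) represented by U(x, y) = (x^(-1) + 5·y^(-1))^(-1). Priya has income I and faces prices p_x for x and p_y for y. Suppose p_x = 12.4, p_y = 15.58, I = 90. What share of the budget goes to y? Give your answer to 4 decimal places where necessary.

share on y = 0.7148

Numerically y/x = 1.994859, so x* = 90/(12.4 + 15.58·1.994859) = 2.0699 and y* = 1.994859·2.0699 = 4.1292.
Expenditure on y: 15.58·4.1292 = 64.333; share = 0.7148.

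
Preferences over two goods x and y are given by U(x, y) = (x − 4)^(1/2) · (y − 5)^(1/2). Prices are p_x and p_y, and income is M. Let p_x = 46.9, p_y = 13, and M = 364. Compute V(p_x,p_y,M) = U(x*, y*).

V = 2.2558

This is Cobb-Douglas in (x−4, y−5): tangency gives 0.5·p_y·(y−5) = 0.5·p_x·(x−4).
Substituting into the budget: x* = 4 + 0.5·(M − 4·p_x − 5·p_y)/p_x, and y* = 5 + 0.5·(…)/p_y.
Discretionary income = 364 − 4·46.9 − 5·13 = 111.4; x* = 4 + 0.5·111.4/46.9 = 5.1876; y* = 5 + 0.5·111.4/13 = 9.2846.
Utility at the optimum: U(5.1876, 9.2846) = 2.2558.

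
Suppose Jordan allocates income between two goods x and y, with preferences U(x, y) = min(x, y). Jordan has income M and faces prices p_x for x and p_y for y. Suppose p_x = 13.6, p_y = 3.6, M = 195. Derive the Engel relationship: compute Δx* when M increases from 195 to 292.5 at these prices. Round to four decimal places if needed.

With perfect complements, no substitution: consume in ratio x:y = 1:1.
Budget: p_x·x + p_y·x = M, so (p_x + p_y)·x = M.
Demand: x*(p_x,p_y,M) = M/(p_x + p_y), y* = M/(p_x + p_y).
Here 13.6 + 3.6 = 17.2, giving x* = 11.3372.
At M' = 292.5: x* = 17.0058. Change: 17.0058 − 11.3372 = 5.6686.

Δx* = 5.6686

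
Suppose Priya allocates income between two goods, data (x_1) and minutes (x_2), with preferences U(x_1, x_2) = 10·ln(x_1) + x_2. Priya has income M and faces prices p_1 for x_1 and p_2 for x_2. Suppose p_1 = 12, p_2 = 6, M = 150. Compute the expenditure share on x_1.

share on x_1 = 0.4

MU_x_1 = 10/x_1, MU_x_2 = 1. Tangency: 10/x_1 = p_1/p_2.
So x_1*(p_1,p_2) = 10·p_2/p_1, independent of income; and x_2* = (M − 10·p_2)/p_2.
At the given prices: x_1* = 10·6/12 = 5, and x_2* = 15.
Expenditure on x_1: 12·5 = 60; share = 0.4.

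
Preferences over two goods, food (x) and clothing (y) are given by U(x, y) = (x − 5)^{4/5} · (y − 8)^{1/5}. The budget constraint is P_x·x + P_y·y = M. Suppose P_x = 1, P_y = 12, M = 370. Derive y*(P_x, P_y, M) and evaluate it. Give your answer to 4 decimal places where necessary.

y* = 12.4833

This is Cobb-Douglas in (x−5, y−8): tangency gives 0.8·P_y·(y−8) = 0.2·P_x·(x−5).
After buying the subsistence bundle (5, 8), a share 0.8 of the remaining income goes to x: x* = 5 + 0.8·(M − 5P_x − 8P_y)/P_x.
Discretionary income = 370 − 5·1 − 8·12 = 269; y* = 8 + 0.2·269/12 = 12.4833.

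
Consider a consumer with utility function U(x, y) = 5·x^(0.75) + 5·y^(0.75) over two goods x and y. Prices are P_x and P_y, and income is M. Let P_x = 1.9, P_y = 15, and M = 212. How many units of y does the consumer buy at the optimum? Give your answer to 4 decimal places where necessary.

MU_x ∝ 5·x^(-0.25), MU_y ∝ 5·y^(-0.25), so MRS = (y/x)^(0.25) = P_x/P_y.
Solve for the ratio: y/x = [P_x/P_y]^(4).
Substitute y = (y/x)·x into the budget: x* = M/(P_x + P_y·(y/x)).
Numerically y/x = 0.000257, so x* = 212/(1.9 + 15·0.000257) = 111.3526 and y* = 0.000257·111.3526 = 0.0287.

y* = 0.0287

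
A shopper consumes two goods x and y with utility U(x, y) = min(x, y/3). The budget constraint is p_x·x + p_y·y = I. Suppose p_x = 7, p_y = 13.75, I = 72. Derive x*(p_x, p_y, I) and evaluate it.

x* = 1.4922

Demand: x*(p_x,p_y,I) = I/(p_x + 3·p_y), y* = 3·I/(p_x + 3·p_y).
Here 7 + 3·13.75 = 48.25, giving x* = 1.4922.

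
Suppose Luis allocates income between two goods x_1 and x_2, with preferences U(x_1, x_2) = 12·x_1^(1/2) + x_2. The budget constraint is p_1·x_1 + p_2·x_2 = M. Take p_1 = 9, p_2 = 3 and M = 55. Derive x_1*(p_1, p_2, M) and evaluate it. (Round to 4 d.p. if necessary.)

x_1* = 4

Set MRS = p_1/p_2: 6·x_1^(−1/2) = p_1/p_2.
Thus x_1* = (6·p_2/p_1)² — independent of M — with the rest of income spent on x_2.
Plugging in: x_1* = (6·3/9)² = 4.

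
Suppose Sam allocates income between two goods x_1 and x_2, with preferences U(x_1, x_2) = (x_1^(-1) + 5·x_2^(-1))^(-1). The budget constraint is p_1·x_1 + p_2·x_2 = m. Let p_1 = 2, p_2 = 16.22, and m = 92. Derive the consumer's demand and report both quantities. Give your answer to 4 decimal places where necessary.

From the CES first-order condition, (1/5)·(x_2/x_1)^(2) = p_1/p_2.
Solve for the ratio: x_2/x_1 = [5·p_1/p_2]^(0.5).
With the ratio pinned down, the budget gives x_1* = m/(p_1 + p_2·(x_2/x_1)) and x_2* = (x_2/x_1)·x_1*.
Numerically x_2/x_1 = 0.78519, so x_1* = 92/(2 + 16.22·0.78519) = 6.2433 and x_2* = 0.78519·6.2433 = 4.9022.

x_1* = 6.2433, x_2* = 4.9022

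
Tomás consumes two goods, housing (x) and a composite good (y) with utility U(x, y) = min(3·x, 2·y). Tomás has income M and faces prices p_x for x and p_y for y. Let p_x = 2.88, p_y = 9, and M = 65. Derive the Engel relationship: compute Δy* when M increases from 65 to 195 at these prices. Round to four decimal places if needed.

Here 2·2.88 + 3·9 = 32.76, giving y* = 5.9524.
At M' = 195: y* = 17.8571. Change: 17.8571 − 5.9524 = 11.9048.

Δy* = 11.9048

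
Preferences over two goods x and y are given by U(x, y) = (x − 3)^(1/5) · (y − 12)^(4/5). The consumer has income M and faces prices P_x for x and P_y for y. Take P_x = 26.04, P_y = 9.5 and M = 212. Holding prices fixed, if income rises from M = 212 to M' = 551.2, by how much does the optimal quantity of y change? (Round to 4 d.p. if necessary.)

Δy* = 28.5642

Substituting into the budget: x* = 3 + 0.2·(M − 3·P_x − 12·P_y)/P_x, and y* = 12 + 0.8·(…)/P_y.
Discretionary income = 212 − 3·26.04 − 12·9.5 = 19.88; y* = 12 + 0.8·19.88/9.5 = 13.6741.
At M' = 551.2: y* = 42.2383. Change: 42.2383 − 13.6741 = 28.5642.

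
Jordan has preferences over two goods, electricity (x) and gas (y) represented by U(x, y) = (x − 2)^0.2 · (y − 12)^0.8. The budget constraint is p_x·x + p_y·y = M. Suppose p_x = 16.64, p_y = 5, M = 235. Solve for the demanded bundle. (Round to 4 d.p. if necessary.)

Let x' = x−2, y' = y−12. MRS = (1/4)·y'/x' = p_x/p_y.
After buying the subsistence bundle (2, 12), a share 0.2 of the remaining income goes to x: x* = 2 + 0.2·(M − 2p_x − 12p_y)/p_x.
Discretionary income = 235 − 2·16.64 − 12·5 = 141.72; x* = 2 + 0.2·141.72/16.64 = 3.7034; y* = 12 + 0.8·141.72/5 = 34.6752.

x* = 3.7034, y* = 34.6752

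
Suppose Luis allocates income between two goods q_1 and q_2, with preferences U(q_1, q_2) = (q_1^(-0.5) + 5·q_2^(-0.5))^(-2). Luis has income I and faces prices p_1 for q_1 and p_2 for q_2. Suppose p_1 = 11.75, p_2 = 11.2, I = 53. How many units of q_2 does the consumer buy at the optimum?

q_2* = 3.5118

With the ratio pinned down, the budget gives q_1* = I/(p_1 + p_2·(q_2/q_1)) and q_2* = (q_2/q_1)·q_1*.
Numerically q_2/q_1 = 3.018978, so q_1* = 53/(11.75 + 11.2·3.018978) = 1.1632 and q_2* = 3.018978·1.1632 = 3.5118.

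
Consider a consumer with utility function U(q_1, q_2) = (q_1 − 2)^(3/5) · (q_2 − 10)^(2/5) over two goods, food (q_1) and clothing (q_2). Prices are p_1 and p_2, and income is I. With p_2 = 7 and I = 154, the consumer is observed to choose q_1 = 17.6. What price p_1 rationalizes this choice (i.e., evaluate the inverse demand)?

MRS = (3/2)·(q_2−10)/(q_1−2). Tangency with p_1/p_2 gives q_2−10 = (2/3)·(p_1/p_2)·(q_1−2).
After buying the subsistence bundle (2, 10), a share 0.6 of the remaining income goes to q_1: q_1* = 2 + 0.6·(I − 2p_1 − 10p_2)/p_1.
Set q_1* = 17.6 in the demand function and solve for p_1: p_1 = 3.

p_1 = 3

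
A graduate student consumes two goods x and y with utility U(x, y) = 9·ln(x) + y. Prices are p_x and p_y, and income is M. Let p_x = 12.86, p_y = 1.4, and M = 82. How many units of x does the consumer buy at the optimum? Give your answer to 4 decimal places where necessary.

x* = 0.9798

Set MRS = p_x/p_y: (9/x)/1 = p_x/p_y.
So x*(p_x,p_y) = 9·p_y/p_x, independent of income; and y* = (M − 9·p_y)/p_y.
At the given prices: x* = 9·1.4/12.86 = 0.9798.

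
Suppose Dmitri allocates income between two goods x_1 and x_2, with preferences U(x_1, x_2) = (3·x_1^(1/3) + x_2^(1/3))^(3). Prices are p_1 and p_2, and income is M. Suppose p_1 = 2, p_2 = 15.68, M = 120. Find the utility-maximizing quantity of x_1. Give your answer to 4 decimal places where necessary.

With the ratio pinned down, the budget gives x_1* = M/(p_1 + p_2·(x_2/x_1)) and x_2* = (x_2/x_1)·x_1*.
Numerically x_2/x_1 = 0.008767, so x_1* = 120/(2 + 15.68·0.008767) = 56.1413.

x_1* = 56.1413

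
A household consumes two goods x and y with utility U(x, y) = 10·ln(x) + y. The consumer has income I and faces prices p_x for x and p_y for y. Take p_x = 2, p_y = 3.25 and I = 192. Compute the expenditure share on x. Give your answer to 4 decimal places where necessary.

So x*(p_x,p_y) = 10·p_y/p_x, independent of income; and y* = (I − 10·p_y)/p_y.
At the given prices: x* = 10·3.25/2 = 16.25, and y* = 49.0769.
Expenditure on x: 2·16.25 = 32.5; share = 0.1693.

share on x = 0.1693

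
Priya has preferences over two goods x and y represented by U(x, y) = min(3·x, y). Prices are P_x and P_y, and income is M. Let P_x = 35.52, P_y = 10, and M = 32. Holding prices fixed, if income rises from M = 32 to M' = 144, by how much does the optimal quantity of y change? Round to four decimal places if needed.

With perfect complements, no substitution: consume in ratio x:y = 1:3.
Budget: P_x·x + P_y·3·x = M, so (P_x + 3·P_y)·x = M.
Demand: x*(P_x,P_y,M) = M/(P_x + 3·P_y), y* = 3·M/(P_x + 3·P_y).
Here 35.52 + 3·10 = 65.52, giving y* = 1.4652.
At M' = 144: y* = 6.5934. Change: 6.5934 − 1.4652 = 5.1282.

Δy* = 5.1282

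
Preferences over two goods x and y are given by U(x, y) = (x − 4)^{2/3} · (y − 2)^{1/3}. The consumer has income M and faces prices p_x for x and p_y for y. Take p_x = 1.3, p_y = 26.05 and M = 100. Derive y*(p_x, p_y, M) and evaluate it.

Discretionary income = 100 − 4·1.3 − 2·26.05 = 42.7; y* = 2 + 1/3·42.7/26.05 = 2.5464.

y* = 2.5464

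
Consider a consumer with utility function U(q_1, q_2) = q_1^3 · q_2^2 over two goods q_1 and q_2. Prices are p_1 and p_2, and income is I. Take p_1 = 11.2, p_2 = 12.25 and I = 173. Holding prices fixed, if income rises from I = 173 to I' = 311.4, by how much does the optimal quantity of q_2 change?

Δq_2* = 4.5192

Demand: q_1*(p_1,p_2,I) = 0.6·I/p_1 and q_2* = 0.4·I/p_2.
At p_1=11.2, p_2=12.25, I=173: q_2* = 0.4·173/12.25 = 5.649.
At I' = 311.4: q_2* = 10.1682. Change: 10.1682 − 5.649 = 4.5192.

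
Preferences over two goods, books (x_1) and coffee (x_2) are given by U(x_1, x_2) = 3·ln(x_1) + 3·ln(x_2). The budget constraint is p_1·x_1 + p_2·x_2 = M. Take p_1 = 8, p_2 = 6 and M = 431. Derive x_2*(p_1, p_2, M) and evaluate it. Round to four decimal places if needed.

Tangency: MRS = x_2/x_1 = p_1/p_2.
So 3·p_2·x_2 = 3·p_1·x_1; combined with the budget, a share 0.5 of income goes to x_1.
Demand: x_1*(p_1,p_2,M) = 0.5·M/p_1 and x_2* = 0.5·M/p_2.
At p_1=8, p_2=6, M=431: x_2* = 0.5·431/6 = 35.9167.

x_2* = 35.9167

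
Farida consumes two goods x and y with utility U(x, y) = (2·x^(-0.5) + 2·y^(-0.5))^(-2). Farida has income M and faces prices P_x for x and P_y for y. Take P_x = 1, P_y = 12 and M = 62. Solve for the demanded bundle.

Substitute y = (y/x)·x into the budget: x* = M/(P_x + P_y·(y/x)).
Numerically y/x = 0.190786, so x* = 62/(1 + 12·0.190786) = 18.8483 and y* = 0.190786·18.8483 = 3.596.

x* = 18.8483, y* = 3.596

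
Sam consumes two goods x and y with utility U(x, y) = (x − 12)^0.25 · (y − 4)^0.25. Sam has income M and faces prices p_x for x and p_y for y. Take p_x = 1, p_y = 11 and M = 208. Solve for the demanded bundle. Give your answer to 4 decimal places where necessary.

x* = 88, y* = 10.9091

MRS = (y−4)/(x−12). Tangency with p_x/p_y gives y−4 = (p_x/p_y)·(x−12).
Substituting into the budget: x* = 12 + 0.5·(M − 12·p_x − 4·p_y)/p_x, and y* = 4 + 0.5·(…)/p_y.
Discretionary income = 208 − 12·1 − 4·11 = 152; x* = 12 + 0.5·152/1 = 88; y* = 4 + 0.5·152/11 = 10.9091.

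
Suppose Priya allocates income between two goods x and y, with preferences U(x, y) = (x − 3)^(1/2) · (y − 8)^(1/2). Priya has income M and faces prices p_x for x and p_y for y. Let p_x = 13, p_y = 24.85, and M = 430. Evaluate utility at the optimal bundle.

V = 5.3467

This is Cobb-Douglas in (x−3, y−8): tangency gives 0.5·p_y·(y−8) = 0.5·p_x·(x−3).
After buying the subsistence bundle (3, 8), a share 0.5 of the remaining income goes to x: x* = 3 + 0.5·(M − 3p_x − 8p_y)/p_x.
Discretionary income = 430 − 3·13 − 8·24.85 = 192.2; x* = 3 + 0.5·192.2/13 = 10.3923; y* = 8 + 0.5·192.2/24.85 = 11.8672.
Utility at the optimum: U(10.3923, 11.8672) = 5.3467.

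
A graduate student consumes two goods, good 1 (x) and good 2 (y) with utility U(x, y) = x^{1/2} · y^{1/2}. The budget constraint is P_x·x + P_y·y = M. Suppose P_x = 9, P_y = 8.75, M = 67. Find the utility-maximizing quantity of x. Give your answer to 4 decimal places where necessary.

The MRS is y/x. Set MRS = P_x/P_y.
So 0.5·P_y·y = 0.5·P_x·x; combined with the budget, a share 0.5 of income goes to x.
Demand: x*(P_x,P_y,M) = 0.5·M/P_x and y* = 0.5·M/P_y.
At P_x=9, P_y=8.75, M=67: x* = 0.5·67/9 = 3.7222.

x* = 3.7222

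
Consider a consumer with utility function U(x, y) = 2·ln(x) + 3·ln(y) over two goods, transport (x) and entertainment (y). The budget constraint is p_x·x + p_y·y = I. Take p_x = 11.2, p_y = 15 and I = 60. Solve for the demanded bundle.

MU_x/MU_y = (2·y)/(3·x); tangency sets this equal to p_x/p_y.
So 2·p_y·y = 3·p_x·x; combined with the budget, a share 0.4 of income goes to x.
Demand: x*(p_x,p_y,I) = 0.4·I/p_x and y* = 0.6·I/p_y.
At p_x=11.2, p_y=15, I=60: x* = 0.4·60/11.2 = 2.1429, y* = 2.4.

x* = 2.1429, y* = 2.4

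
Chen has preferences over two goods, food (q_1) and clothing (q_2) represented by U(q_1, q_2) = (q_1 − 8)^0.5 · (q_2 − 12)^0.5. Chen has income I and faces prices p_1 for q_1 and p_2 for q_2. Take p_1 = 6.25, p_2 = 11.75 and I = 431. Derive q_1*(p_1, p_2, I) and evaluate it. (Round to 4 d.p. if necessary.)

This is Cobb-Douglas in (q_1−8, q_2−12): tangency gives 0.5·p_2·(q_2−12) = 0.5·p_1·(q_1−8).
Substituting into the budget: q_1* = 8 + 0.5·(I − 8·p_1 − 12·p_2)/p_1, and q_2* = 12 + 0.5·(…)/p_2.
Discretionary income = 431 − 8·6.25 − 12·11.75 = 240; q_1* = 8 + 0.5·240/6.25 = 27.2.

q_1* = 27.2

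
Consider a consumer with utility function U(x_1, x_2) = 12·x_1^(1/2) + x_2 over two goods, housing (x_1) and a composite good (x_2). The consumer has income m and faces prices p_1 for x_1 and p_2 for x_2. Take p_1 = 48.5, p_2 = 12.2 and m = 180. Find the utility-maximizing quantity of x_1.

x_1* = 2.2779

MU_x_1 = 6/√x_1, MU_x_2 = 1. Tangency: 6/√x_1 = p_1/p_2.
Thus x_1* = (6·p_2/p_1)² — independent of m — with the rest of income spent on x_2.
Plugging in: x_1* = (6·12.2/48.5)² = 2.2779.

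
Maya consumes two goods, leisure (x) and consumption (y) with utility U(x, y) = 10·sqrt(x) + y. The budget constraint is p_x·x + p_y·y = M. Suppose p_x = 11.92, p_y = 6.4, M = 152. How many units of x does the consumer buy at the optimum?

Thus x* = (5·p_y/p_x)² — independent of M — with the rest of income spent on y.
Plugging in: x* = (5·6.4/11.92)² = 7.2069.

x* = 7.2069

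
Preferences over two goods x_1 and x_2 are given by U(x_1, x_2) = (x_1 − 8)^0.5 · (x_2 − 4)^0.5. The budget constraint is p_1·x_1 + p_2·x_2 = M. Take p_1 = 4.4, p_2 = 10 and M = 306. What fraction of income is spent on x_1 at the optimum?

share on x_1 = 0.4922

MRS = (x_2−4)/(x_1−8). Tangency with p_1/p_2 gives x_2−4 = (p_1/p_2)·(x_1−8).
Substituting into the budget: x_1* = 8 + 0.5·(M − 8·p_1 − 4·p_2)/p_1, and x_2* = 4 + 0.5·(…)/p_2.
Discretionary income = 306 − 8·4.4 − 4·10 = 230.8; x_1* = 8 + 0.5·230.8/4.4 = 34.2273; x_2* = 4 + 0.5·230.8/10 = 15.54.
Expenditure on x_1: 4.4·34.2273 = 150.6; share = 0.4922.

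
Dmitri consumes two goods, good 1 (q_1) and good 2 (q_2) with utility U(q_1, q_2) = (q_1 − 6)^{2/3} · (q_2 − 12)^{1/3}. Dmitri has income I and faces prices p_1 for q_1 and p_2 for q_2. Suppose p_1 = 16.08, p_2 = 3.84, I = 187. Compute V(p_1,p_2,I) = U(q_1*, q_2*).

V = 2.3571

Let q_1' = q_1−6, q_2' = q_2−12. MRS = 2·q_2'/q_1' = p_1/p_2.
After buying the subsistence bundle (6, 12), a share 2/3 of the remaining income goes to q_1: q_1* = 6 + 2/3·(I − 6p_1 − 12p_2)/p_1.
Discretionary income = 187 − 6·16.08 − 12·3.84 = 44.44; q_1* = 6 + 2/3·44.44/16.08 = 7.8425; q_2* = 12 + 1/3·44.44/3.84 = 15.8576.
Utility at the optimum: U(7.8425, 15.8576) = 2.3571.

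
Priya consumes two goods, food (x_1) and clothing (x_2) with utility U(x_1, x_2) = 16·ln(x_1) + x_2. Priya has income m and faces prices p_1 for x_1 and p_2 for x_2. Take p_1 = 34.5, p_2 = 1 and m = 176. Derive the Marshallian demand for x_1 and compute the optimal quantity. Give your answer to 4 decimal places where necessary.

At the given prices: x_1* = 16·1/34.5 = 0.4638.

x_1* = 0.4638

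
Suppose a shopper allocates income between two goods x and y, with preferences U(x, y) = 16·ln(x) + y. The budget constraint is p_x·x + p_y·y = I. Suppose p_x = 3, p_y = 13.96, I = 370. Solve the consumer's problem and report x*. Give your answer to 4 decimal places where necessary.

x* = 74.4533

MU_x = 16/x, MU_y = 1. Tangency: 16/x = p_x/p_y.
So x*(p_x,p_y) = 16·p_y/p_x, independent of income; and y* = (I − 16·p_y)/p_y.
At the given prices: x* = 16·13.96/3 = 74.4533.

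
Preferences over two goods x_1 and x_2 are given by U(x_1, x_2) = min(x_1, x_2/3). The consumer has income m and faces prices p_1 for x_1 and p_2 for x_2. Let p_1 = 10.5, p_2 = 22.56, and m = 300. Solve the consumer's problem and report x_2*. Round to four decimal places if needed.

With perfect complements, no substitution: consume in ratio x_1:x_2 = 1:3.
Budget: p_1·x_1 + p_2·3·x_1 = m, so (p_1 + 3·p_2)·x_1 = m.
Demand: x_1*(p_1,p_2,m) = m/(p_1 + 3·p_2), x_2* = 3·m/(p_1 + 3·p_2).
Here 10.5 + 3·22.56 = 78.18, giving x_2* = 11.5119.

x_2* = 11.5119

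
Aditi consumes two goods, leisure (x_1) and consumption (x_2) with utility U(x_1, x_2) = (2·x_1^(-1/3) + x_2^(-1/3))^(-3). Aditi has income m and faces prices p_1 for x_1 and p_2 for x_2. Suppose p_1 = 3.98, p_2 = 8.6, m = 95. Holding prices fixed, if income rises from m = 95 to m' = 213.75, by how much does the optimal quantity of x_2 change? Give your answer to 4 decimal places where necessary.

With the ratio pinned down, the budget gives x_1* = m/(p_1 + p_2·(x_2/x_1)) and x_2* = (x_2/x_1)·x_1*.
Numerically x_2/x_1 = 0.333631, so x_1* = 95/(3.98 + 8.6·0.333631) = 13.8702 and x_2* = 0.333631·13.8702 = 4.6275.
At m' = 213.75: x_2* = 10.4119. Change: 10.4119 − 4.6275 = 5.7844.

Δx_2* = 5.7844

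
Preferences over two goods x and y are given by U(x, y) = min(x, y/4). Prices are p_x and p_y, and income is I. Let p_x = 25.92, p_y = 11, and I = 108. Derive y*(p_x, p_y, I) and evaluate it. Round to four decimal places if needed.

Here 25.92 + 4·11 = 69.92, giving y* = 6.1785.

y* = 6.1785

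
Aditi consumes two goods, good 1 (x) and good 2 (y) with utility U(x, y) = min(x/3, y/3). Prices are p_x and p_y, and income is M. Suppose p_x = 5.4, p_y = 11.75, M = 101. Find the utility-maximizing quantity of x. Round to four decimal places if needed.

x* = 5.8892

Demand: x*(p_x,p_y,M) = 3·M/(3·p_x + 3·p_y), y* = 3·M/(3·p_x + 3·p_y).
Here 3·5.4 + 3·11.75 = 51.45, giving x* = 5.8892.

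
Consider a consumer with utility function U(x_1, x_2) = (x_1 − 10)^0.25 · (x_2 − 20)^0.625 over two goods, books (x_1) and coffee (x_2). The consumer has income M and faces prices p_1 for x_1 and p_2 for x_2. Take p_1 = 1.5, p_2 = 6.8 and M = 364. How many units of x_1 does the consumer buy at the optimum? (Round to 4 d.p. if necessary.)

x_1* = 50.5714

Substituting into the budget: x_1* = 10 + 2/7·(M − 10·p_1 − 20·p_2)/p_1, and x_2* = 20 + 5/7·(…)/p_2.
Discretionary income = 364 − 10·1.5 − 20·6.8 = 213; x_1* = 10 + 2/7·213/1.5 = 50.5714.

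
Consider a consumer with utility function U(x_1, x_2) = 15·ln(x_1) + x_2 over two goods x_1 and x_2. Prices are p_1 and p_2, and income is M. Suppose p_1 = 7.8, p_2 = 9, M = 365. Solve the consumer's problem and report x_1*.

x_1* = 17.3077

MU_x_1 = 15/x_1, MU_x_2 = 1. Tangency: 15/x_1 = p_1/p_2.
So x_1*(p_1,p_2) = 15·p_2/p_1, independent of income; and x_2* = (M − 15·p_2)/p_2.
At the given prices: x_1* = 15·9/7.8 = 17.3077.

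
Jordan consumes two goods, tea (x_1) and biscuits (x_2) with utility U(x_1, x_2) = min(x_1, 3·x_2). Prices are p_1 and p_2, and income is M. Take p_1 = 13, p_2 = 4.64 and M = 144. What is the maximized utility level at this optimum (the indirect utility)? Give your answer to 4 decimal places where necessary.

V = 9.8992

Leontief preferences: the optimum is at the kink where x_1/3 = x_2/1, i.e. x_2 = (1/3)·x_1.
Budget: p_1·x_1 + p_2·(1/3)·x_1 = M, so (3·p_1 + p_2)·x_1 = 3·M.
Demand: x_1*(p_1,p_2,M) = 3·M/(3·p_1 + p_2), x_2* = M/(3·p_1 + p_2).
Here 3·13 + 4.64 = 43.64, giving x_1* = 9.8992 and x_2* = 3.2997.
Utility at the optimum: U(9.8992, 3.2997) = 9.8992.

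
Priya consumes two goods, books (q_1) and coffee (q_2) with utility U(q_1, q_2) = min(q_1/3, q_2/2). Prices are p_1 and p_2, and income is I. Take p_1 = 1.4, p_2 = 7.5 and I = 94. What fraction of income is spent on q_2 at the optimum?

Leontief preferences: the optimum is at the kink where q_1/3 = q_2/2, i.e. q_2 = (2/3)·q_1.
Budget: p_1·q_1 + p_2·(2/3)·q_1 = I, so (3·p_1 + 2·p_2)·q_1 = 3·I.
Demand: q_1*(p_1,p_2,I) = 3·I/(3·p_1 + 2·p_2), q_2* = 2·I/(3·p_1 + 2·p_2).
Here 3·1.4 + 2·7.5 = 19.2, giving q_1* = 14.6875 and q_2* = 9.7917.
Expenditure on q_2: 7.5·9.7917 = 73.4375; share = 0.7812.

share on q_2 = 0.7812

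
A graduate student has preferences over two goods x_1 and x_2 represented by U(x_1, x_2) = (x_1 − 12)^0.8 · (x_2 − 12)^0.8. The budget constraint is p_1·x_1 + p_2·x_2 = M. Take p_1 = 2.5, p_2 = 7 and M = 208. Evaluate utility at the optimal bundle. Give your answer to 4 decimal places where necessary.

Let x_1' = x_1−12, x_2' = x_2−12. MRS = x_2'/x_1' = p_1/p_2.
After buying the subsistence bundle (12, 12), a share 0.5 of the remaining income goes to x_1: x_1* = 12 + 0.5·(M − 12p_1 − 12p_2)/p_1.
Discretionary income = 208 − 12·2.5 − 12·7 = 94; x_1* = 12 + 0.5·94/2.5 = 30.8; x_2* = 12 + 0.5·94/7 = 18.7143.
Utility at the optimum: U(30.8, 18.7143) = 47.9652.

V = 47.9652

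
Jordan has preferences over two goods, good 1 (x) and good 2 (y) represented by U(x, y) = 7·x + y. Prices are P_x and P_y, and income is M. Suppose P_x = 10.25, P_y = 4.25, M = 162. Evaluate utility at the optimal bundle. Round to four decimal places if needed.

Linear utility — the consumer picks whichever good has higher MU/price: 7/10.25 = 0.6829 vs 1/4.25 = 0.2353.
x gives more utility per dollar, so spend all income on x: x* = M/P_x, y* = 0.
Numerically: x* = 15.8049, y* = 0.
Utility at the optimum: U(15.8049, 0) = 110.6341.

V = 110.6341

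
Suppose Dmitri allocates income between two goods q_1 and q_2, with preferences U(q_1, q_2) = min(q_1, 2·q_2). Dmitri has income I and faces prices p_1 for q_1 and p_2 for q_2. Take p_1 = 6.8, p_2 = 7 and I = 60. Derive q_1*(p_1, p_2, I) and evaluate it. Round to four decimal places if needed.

Leontief preferences: the optimum is at the kink where q_1/2 = q_2/1, i.e. q_2 = (1/2)·q_1.
Budget: p_1·q_1 + p_2·(1/2)·q_1 = I, so (2·p_1 + p_2)·q_1 = 2·I.
Demand: q_1*(p_1,p_2,I) = 2·I/(2·p_1 + p_2), q_2* = I/(2·p_1 + p_2).
Here 2·6.8 + 7 = 20.6, giving q_1* = 5.8252.

q_1* = 5.8252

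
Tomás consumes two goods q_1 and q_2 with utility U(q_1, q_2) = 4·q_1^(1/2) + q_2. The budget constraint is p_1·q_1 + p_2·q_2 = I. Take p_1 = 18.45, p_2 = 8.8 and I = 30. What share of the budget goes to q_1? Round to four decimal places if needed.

Set MRS = p_1/p_2: 2·q_1^(−1/2) = p_1/p_2.
Thus q_1* = (2·p_2/p_1)² — independent of I — with the rest of income spent on q_2.
Plugging in: q_1* = (2·8.8/18.45)² = 0.91, q_2* = 1.5012.
Expenditure on q_1: 18.45·0.91 = 16.7892; share = 0.5596.

share on q_1 = 0.5596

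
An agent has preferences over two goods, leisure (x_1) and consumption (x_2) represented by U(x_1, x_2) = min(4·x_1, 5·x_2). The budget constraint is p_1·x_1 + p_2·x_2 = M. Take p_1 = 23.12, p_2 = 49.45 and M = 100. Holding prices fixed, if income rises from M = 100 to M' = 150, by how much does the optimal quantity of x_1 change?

Δx_1* = 0.7977

With perfect complements, no substitution: consume in ratio x_1:x_2 = 5:4.
Budget: p_1·x_1 + p_2·(4/5)·x_1 = M, so (5·p_1 + 4·p_2)·x_1 = 5·M.
Demand: x_1*(p_1,p_2,M) = 5·M/(5·p_1 + 4·p_2), x_2* = 4·M/(5·p_1 + 4·p_2).
Here 5·23.12 + 4·49.45 = 313.4, giving x_1* = 1.5954.
At M' = 150: x_1* = 2.3931. Change: 2.3931 − 1.5954 = 0.7977.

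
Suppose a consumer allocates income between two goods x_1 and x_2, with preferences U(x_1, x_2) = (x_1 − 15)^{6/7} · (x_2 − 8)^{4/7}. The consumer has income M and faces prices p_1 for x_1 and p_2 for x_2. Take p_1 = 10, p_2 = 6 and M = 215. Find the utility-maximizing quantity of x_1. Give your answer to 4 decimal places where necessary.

x_1* = 16.02

MRS = (3/2)·(x_2−8)/(x_1−15). Tangency with p_1/p_2 gives x_2−8 = (2/3)·(p_1/p_2)·(x_1−15).
Substituting into the budget: x_1* = 15 + 0.6·(M − 15·p_1 − 8·p_2)/p_1, and x_2* = 8 + 0.4·(…)/p_2.
Discretionary income = 215 − 15·10 − 8·6 = 17; x_1* = 15 + 0.6·17/10 = 16.02.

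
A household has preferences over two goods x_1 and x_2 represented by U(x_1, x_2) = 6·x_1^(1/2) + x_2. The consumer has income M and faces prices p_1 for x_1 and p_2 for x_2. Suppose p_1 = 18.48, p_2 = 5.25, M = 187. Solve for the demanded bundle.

x_1* = 0.7264, x_2* = 33.0622

Utility is quasi-linear in x_2; the FOC for x_1 is 3/√x_1 = p_1/p_2.
Solve: √x_1 = 3·p_2/p_1, so x_1*(p_1,p_2) = (3·p_2/p_1)², and x_2* = (M − p_1·x_1*)/p_2.
Plugging in: x_1* = (3·5.25/18.48)² = 0.7264, x_2* = 33.0622.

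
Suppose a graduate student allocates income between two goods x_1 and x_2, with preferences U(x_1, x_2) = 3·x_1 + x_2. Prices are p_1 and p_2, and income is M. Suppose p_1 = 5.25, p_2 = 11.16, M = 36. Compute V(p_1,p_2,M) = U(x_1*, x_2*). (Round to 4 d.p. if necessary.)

Perfect substitutes: compare marginal utility per dollar. 3/p_1 vs 1/p_2 → 0.5714 vs 0.0896.
x_1 gives more utility per dollar, so spend all income on x_1: x_1* = M/p_1, x_2* = 0.
Numerically: x_1* = 6.8571, x_2* = 0.
Utility at the optimum: U(6.8571, 0) = 20.5714.

V = 20.5714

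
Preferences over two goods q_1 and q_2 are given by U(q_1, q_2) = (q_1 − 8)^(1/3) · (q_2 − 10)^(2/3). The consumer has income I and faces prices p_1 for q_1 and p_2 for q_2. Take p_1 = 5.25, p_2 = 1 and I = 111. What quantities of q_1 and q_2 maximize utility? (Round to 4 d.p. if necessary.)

After buying the subsistence bundle (8, 10), a share 1/3 of the remaining income goes to q_1: q_1* = 8 + 1/3·(I − 8p_1 − 10p_2)/p_1.
Discretionary income = 111 − 8·5.25 − 10·1 = 59; q_1* = 8 + 1/3·59/5.25 = 11.746; q_2* = 10 + 2/3·59/1 = 49.3333.

q_1* = 11.746, q_2* = 49.3333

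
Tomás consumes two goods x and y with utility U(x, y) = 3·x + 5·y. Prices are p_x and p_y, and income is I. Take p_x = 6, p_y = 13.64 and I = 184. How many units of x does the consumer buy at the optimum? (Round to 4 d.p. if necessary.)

x* = 30.6667

x gives more utility per dollar, so spend all income on x: x* = I/p_x, y* = 0.
Numerically: x* = 30.6667, y* = 0.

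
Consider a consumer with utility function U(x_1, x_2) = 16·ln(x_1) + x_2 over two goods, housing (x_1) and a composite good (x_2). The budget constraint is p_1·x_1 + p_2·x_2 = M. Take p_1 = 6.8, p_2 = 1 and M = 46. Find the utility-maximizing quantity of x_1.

Set MRS = p_1/p_2: (16/x_1)/1 = p_1/p_2.
So x_1*(p_1,p_2) = 16·p_2/p_1, independent of income; and x_2* = (M − 16·p_2)/p_2.
At the given prices: x_1* = 16·1/6.8 = 2.3529.

x_1* = 2.3529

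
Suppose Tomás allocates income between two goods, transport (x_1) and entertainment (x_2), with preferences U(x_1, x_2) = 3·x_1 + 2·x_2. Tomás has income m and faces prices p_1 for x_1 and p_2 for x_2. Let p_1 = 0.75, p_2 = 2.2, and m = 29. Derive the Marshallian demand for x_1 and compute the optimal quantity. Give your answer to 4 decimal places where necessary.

Linear utility — the consumer picks whichever good has higher MU/price: 3/0.75 = 4 vs 2/2.2 = 0.9091.
x_1 gives more utility per dollar, so spend all income on x_1: x_1* = m/p_1, x_2* = 0.
Numerically: x_1* = 38.6667, x_2* = 0.

x_1* = 38.6667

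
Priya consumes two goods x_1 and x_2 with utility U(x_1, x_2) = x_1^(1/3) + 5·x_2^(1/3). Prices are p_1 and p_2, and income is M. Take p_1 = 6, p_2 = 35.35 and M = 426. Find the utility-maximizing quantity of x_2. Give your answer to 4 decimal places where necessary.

From the CES first-order condition, (1/5)·(x_2/x_1)^(2/3) = p_1/p_2.
Solve for the ratio: x_2/x_1 = [5·p_1/p_2]^(1.5).
With the ratio pinned down, the budget gives x_1* = M/(p_1 + p_2·(x_2/x_1)) and x_2* = (x_2/x_1)·x_1*.
Numerically x_2/x_1 = 0.781804, so x_1* = 426/(6 + 35.35·0.781804) = 12.6647 and x_2* = 0.781804·12.6647 = 9.9013.

x_2* = 9.9013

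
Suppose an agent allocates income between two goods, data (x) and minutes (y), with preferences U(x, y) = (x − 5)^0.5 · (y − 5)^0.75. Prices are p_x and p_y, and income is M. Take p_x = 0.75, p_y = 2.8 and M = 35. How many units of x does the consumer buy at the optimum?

MRS = (2/3)·(y−5)/(x−5). Tangency with p_x/p_y gives y−5 = (3/2)·(p_x/p_y)·(x−5).
After buying the subsistence bundle (5, 5), a share 0.4 of the remaining income goes to x: x* = 5 + 0.4·(M − 5p_x − 5p_y)/p_x.
Discretionary income = 35 − 5·0.75 − 5·2.8 = 17.25; x* = 5 + 0.4·17.25/0.75 = 14.2.

x* = 14.2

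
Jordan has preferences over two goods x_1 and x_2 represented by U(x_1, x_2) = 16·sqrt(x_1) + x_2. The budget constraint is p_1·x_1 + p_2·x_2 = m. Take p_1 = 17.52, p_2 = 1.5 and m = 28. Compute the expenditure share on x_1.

Utility is quasi-linear in x_2; the FOC for x_1 is 8/√x_1 = p_1/p_2.
Solve: √x_1 = 8·p_2/p_1, so x_1*(p_1,p_2) = (8·p_2/p_1)², and x_2* = (m − p_1·x_1*)/p_2.
Plugging in: x_1* = (8·1.5/17.52)² = 0.4691, x_2* = 13.1872.
Expenditure on x_1: 17.52·0.4691 = 8.2192; share = 0.2935.

share on x_1 = 0.2935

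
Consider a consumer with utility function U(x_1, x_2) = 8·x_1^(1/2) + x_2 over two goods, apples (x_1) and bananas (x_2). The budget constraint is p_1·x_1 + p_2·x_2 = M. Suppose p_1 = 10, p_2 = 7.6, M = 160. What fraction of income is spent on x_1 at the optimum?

share on x_1 = 0.5776

Utility is quasi-linear in x_2; the FOC for x_1 is 4/√x_1 = p_1/p_2.
Solve: √x_1 = 4·p_2/p_1, so x_1*(p_1,p_2) = (4·p_2/p_1)², and x_2* = (M − p_1·x_1*)/p_2.
Plugging in: x_1* = (4·7.6/10)² = 9.2416, x_2* = 8.8926.
Expenditure on x_1: 10·9.2416 = 92.416; share = 0.5776.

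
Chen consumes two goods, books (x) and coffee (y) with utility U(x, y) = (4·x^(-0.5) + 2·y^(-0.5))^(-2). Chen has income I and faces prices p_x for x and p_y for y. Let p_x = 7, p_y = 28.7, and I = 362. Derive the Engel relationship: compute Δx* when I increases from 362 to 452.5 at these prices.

Δx* = 6.4377

MRS = MU_x/MU_y = 2·(y/x)^(1.5). Set equal to p_x/p_y.
Hence y/x = ((1/2)·p_x/p_y)^(1/(1.5)), i.e. raised to the 2/3 power.
With the ratio pinned down, the budget gives x* = I/(p_x + p_y·(y/x)) and y* = (y/x)·x*.
Numerically y/x = 0.245918, so x* = 362/(7 + 28.7·0.245918) = 25.7507.
At I' = 452.5: x* = 32.1884. Change: 32.1884 − 25.7507 = 6.4377.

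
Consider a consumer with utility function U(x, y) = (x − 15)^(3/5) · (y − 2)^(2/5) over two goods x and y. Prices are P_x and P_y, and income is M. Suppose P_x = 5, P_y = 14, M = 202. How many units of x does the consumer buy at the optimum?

x* = 26.88

Let x' = x−15, y' = y−2. MRS = (3/2)·y'/x' = P_x/P_y.
Substituting into the budget: x* = 15 + 0.6·(M − 15·P_x − 2·P_y)/P_x, and y* = 2 + 0.4·(…)/P_y.
Discretionary income = 202 − 15·5 − 2·14 = 99; x* = 15 + 0.6·99/5 = 26.88.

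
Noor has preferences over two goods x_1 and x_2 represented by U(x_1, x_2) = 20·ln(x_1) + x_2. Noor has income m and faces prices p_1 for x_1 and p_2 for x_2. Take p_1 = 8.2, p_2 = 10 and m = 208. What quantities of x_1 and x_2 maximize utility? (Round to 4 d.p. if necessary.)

Set MRS = p_1/p_2: (20/x_1)/1 = p_1/p_2.
So x_1*(p_1,p_2) = 20·p_2/p_1, independent of income; and x_2* = (m − 20·p_2)/p_2.
At the given prices: x_1* = 20·10/8.2 = 24.3902, and x_2* = 0.8.

x_1* = 24.3902, x_2* = 0.8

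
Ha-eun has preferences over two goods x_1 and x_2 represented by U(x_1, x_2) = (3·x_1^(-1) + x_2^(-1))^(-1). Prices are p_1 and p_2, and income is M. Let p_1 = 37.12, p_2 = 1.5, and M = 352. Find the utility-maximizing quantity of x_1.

Numerically x_2/x_1 = 2.872088, so x_1* = 352/(37.12 + 1.5·2.872088) = 8.4966.

x_1* = 8.4966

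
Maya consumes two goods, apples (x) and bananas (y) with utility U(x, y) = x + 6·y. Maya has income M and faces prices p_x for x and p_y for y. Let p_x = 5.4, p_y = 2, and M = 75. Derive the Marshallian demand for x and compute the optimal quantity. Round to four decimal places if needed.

y gives more utility per dollar, so spend all income on y: y* = M/p_y, x* = 0.
Numerically: x* = 0, y* = 37.5.

x* = 0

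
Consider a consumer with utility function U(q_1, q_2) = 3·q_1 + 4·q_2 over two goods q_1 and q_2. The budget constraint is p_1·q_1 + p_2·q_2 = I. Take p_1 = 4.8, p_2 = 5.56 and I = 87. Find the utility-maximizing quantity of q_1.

q_1* = 0

Perfect substitutes: compare marginal utility per dollar. 3/p_1 vs 4/p_2 → 0.625 vs 0.7194.
q_2 gives more utility per dollar, so spend all income on q_2: q_2* = I/p_2, q_1* = 0.
Numerically: q_1* = 0, q_2* = 15.6475.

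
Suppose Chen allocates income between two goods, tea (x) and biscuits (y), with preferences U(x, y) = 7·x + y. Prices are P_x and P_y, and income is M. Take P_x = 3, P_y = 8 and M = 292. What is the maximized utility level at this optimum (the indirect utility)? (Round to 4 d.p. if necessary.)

V = 681.3333

Perfect substitutes: compare marginal utility per dollar. 7/P_x vs 1/P_y → 2.3333 vs 0.125.
x gives more utility per dollar, so spend all income on x: x* = M/P_x, y* = 0.
Numerically: x* = 97.3333, y* = 0.
Utility at the optimum: U(97.3333, 0) = 681.3333.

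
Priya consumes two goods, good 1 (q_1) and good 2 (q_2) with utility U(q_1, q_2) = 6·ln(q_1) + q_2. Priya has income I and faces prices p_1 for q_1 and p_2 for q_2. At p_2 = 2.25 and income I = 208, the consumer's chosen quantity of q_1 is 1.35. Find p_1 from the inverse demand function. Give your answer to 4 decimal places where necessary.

p_1 = 10

MU_q_1 = 6/q_1, MU_q_2 = 1. Tangency: 6/q_1 = p_1/p_2.
So q_1*(p_1,p_2) = 6·p_2/p_1, independent of income; and q_2* = (I − 6·p_2)/p_2.
Set q_1* = 1.35 in the demand function and solve for p_1: p_1 = 10.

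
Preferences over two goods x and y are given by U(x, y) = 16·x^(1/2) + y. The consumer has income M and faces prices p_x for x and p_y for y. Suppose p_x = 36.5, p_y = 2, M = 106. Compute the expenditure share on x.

share on x = 0.0662

MU_x = 8/√x, MU_y = 1. Tangency: 8/√x = p_x/p_y.
Thus x* = (8·p_y/p_x)² — independent of M — with the rest of income spent on y.
Plugging in: x* = (8·2/36.5)² = 0.1922, y* = 49.4932.
Expenditure on x: 36.5·0.1922 = 7.0137; share = 0.0662.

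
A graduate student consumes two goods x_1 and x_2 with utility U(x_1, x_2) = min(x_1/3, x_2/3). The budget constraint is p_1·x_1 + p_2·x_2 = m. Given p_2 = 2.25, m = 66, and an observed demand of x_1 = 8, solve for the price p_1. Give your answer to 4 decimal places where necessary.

p_1 = 6

With perfect complements, no substitution: consume in ratio x_1:x_2 = 3:3.
Budget: p_1·x_1 + p_2·x_1 = m, so (3·p_1 + 3·p_2)·x_1 = 3·m.
Demand: x_1*(p_1,p_2,m) = 3·m/(3·p_1 + 3·p_2), x_2* = 3·m/(3·p_1 + 3·p_2).
Set x_1* = 8 in the demand function and solve for p_1: p_1 = 6.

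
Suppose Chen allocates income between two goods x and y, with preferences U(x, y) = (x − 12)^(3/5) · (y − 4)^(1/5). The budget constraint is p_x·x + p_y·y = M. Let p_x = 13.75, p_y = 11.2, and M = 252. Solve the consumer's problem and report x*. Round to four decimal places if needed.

Let x' = x−12, y' = y−4. MRS = 3·y'/x' = p_x/p_y.
Substituting into the budget: x* = 12 + 0.75·(M − 12·p_x − 4·p_y)/p_x, and y* = 4 + 0.25·(…)/p_y.
Discretionary income = 252 − 12·13.75 − 4·11.2 = 42.2; x* = 12 + 0.75·42.2/13.75 = 14.3018.

x* = 14.3018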